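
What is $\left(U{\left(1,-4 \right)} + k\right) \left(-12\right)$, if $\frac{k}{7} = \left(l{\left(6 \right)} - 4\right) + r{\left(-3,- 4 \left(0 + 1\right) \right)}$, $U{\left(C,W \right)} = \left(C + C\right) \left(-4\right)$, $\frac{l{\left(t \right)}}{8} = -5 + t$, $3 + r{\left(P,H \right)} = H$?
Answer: $348$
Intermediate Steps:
$r{\left(P,H \right)} = -3 + H$
$l{\left(t \right)} = -40 + 8 t$ ($l{\left(t \right)} = 8 \left(-5 + t\right) = -40 + 8 t$)
$U{\left(C,W \right)} = - 8 C$ ($U{\left(C,W \right)} = 2 C \left(-4\right) = - 8 C$)
$k = -21$ ($k = 7 \left(\left(\left(-40 + 8 \cdot 6\right) - 4\right) - \left(3 + 4 \left(0 + 1\right)\right)\right) = 7 \left(\left(\left(-40 + 48\right) - 4\right) - 7\right) = 7 \left(\left(8 - 4\right) - 7\right) = 7 \left(4 - 7\right) = 7 \left(-3\right) = -21$)
$\left(U{\left(1,-4 \right)} + k\right) \left(-12\right) = \left(\left(-8\right) 1 - 21\right) \left(-12\right) = \left(-8 - 21\right) \left(-12\right) = \left(-29\right) \left(-12\right) = 348$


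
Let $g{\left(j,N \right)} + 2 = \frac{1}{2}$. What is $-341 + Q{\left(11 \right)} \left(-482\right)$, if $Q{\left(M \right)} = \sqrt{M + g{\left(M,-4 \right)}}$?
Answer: $-341 - 241 \sqrt{38} \approx -1826.6$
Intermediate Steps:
$g{\left(j,N \right)} = - \frac{3}{2}$ ($g{\left(j,N \right)} = -2 + \frac{1}{2} = - \frac{3}{2}$)
$Q{\left(M \right)} = \sqrt{- \frac{3}{2} + M}$ ($Q{\left(M \right)} = \sqrt{M - \frac{3}{2}} = \sqrt{- \frac{3}{2} + M}$)
$-341 + Q{\left(11 \right)} \left(-482\right) = -341 + \frac{\sqrt{-6 + 4 \cdot 11}}{2} \left(-482\right) = -341 + \frac{\sqrt{-6 + 44}}{2} \left(-482\right) = -341 + \frac{\sqrt{38}}{2} \left(-482\right) = -341 - 241 \sqrt{38}$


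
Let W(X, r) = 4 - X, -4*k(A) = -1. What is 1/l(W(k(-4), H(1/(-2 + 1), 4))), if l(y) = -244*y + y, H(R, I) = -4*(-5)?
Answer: -4/3645 ≈ -0.0010974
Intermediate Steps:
k(A) = ¼ (k(A) = -¼*(-1) = ¼)
H(R, I) = 20
l(y) = -243*y
1/l(W(k(-4), H(1/(-2 + 1), 4))) = 1/(-243*(4 - 1*¼)) = 1/(-243*(4 - ¼)) = 1/(-243*15/4) = 1/(-3645/4) = -4/3645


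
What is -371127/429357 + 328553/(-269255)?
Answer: -80331443602/38535506345 ≈ -2.0846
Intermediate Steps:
-371127/429357 + 328553/(-269255) = -371127*1/429357 + 328553*(-1/269255) = -123709/143119 - 328553/269255 = -80331443602/38535506345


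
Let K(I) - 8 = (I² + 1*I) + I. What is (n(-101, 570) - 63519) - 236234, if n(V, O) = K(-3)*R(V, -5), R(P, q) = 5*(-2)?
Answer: -299863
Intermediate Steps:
R(P, q) = -10
K(I) = 8 + I² + 2*I (K(I) = 8 + ((I² + 1*I) + I) = 8 + ((I² + I) + I) = 8 + ((I + I²) + I) = 8 + (I² + 2*I) = 8 + I² + 2*I)
n(V, O) = -110 (n(V, O) = (8 + (-3)² + 2*(-3))*(-10) = (8 + 9 - 6)*(-10) = 11*(-10) = -110)
(n(-101, 570) - 63519) - 236234 = (-110 - 63519) - 236234 = -63629 - 236234 = -299863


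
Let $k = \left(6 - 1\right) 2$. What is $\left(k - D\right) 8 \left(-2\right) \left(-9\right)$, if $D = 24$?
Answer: $-2016$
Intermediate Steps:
$k = 10$ ($k = 5 \cdot 2 = 10$)
$\left(k - D\right) 8 \left(-2\right) \left(-9\right) = \left(10 - 24\right) 8 \left(-2\right) \left(-9\right) = \left(10 - 24\right) \left(-16\right) \left(-9\right) = \left(-14\right) \left(-16\right) \left(-9\right) = 224 \left(-9\right) = -2016$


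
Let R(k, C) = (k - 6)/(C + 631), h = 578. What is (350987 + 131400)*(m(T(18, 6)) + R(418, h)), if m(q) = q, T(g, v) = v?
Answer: 3697978742/1209 ≈ 3.0587e+6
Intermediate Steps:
R(k, C) = (-6 + k)/(631 + C)
(350987 + 131400)*(m(T(18, 6)) + R(418, h)) = (350987 + 131400)*(6 + (-6 + 418)/(631 + 578)) = 482387*(6 + 412/1209) = 482387*(7666/1209) = 3697978742/1209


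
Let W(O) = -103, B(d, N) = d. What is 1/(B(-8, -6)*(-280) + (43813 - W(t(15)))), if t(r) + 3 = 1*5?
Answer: 1/46156 ≈ 2.1666e-5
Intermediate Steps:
t(r) = 2 (t(r) = -3 + 1*5 = -3 + 5 = 2)
1/(B(-8, -6)*(-280) + (43813 - W(t(15)))) = 1/(-8*(-280) + (43813 - 1*(-103))) = 1/(2240 + (43813 + 103)) = 1/(2240 + 43916) = 1/46156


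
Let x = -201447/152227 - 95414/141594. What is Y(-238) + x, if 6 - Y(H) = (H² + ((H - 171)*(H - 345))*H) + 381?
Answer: 610996579116605525/10777214919 ≈ 5.6693e+7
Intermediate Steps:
Y(H) = -375 - H² - H*(-345 + H)*(-171 + H) (Y(H) = 6 - ((H² + ((H - 171)*(H - 345))*H) + 381) = 6 - ((H² + ((-171 + H)*(-345 + H))*H) + 381) = 6 - ((H² + ((-345 + H)*(-171 + H))*H) + 381) = 6 - ((H² + H*(-345 + H)*(-171 + H)) + 381) = 6 - (381 + H² + H*(-345 + H)*(-171 + H)) = 6 + (-381 - H² - H*(-345 + H)*(-171 + H)) = -375 - H² - H*(-345 + H)*(-171 + H))
x = -21524136748/10777214919 (x = -201447*1/152227 - 95414*1/141594 = -201447/152227 - 47707/70797 = -21524136748/10777214919 ≈ -1.9972)
Y(-238) + x = (-375 - 1*(-238)³ - 58995*(-238) + 515*(-238)²) - 21524136748/10777214919 = (-375 - 1*(-13481272) + 14040810 + 515*56644) - 21524136748/10777214919 = (-375 + 13481272 + 14040810 + 29171660) - 21524136748/10777214919 = 56693367 - 21524136748/10777214919 = 610996579116605525/10777214919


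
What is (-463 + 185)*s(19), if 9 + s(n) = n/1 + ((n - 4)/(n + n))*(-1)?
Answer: -50735/19 ≈ -2670.3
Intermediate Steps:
s(n) = -9 + n - (-4 + n)/(2*n) (s(n) = -9 + (n/1 + ((n - 4)/(n + n))*(-1)) = -9 + (n*1 + ((-4 + n)/((2*n)))*(-1)) = -9 + (n + ((-4 + n)*(1/(2*n)))*(-1)) = -9 + (n + ((-4 + n)/(2*n))*(-1)) = -9 + (n - (-4 + n)/(2*n)) = -9 + n - (-4 + n)/(2*n))
(-463 + 185)*s(19) = (-463 + 185)*(-19/2 + 19 + 2/19) = -278*(-19/2 + 19 + 2*(1/19)) = -278*(-19/2 + 19 + 2/19) = -278*365/38 = -50735/19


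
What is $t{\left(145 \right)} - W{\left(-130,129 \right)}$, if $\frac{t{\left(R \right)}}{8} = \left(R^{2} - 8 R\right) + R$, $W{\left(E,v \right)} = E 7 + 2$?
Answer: $160988$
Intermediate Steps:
$W{\left(E,v \right)} = 2 + 7 E$ ($W{\left(E,v \right)} = 7 E + 2 = 2 + 7 E$)
$t{\left(R \right)} = - 56 R + 8 R^{2}$ ($t{\left(R \right)} = 8 \left(\left(R^{2} - 8 R\right) + R\right) = 8 \left(R^{2} - 7 R\right) = - 56 R + 8 R^{2}$)
$t{\left(145 \right)} - W{\left(-130,129 \right)} = 8 \cdot 145 \left(-7 + 145\right) - \left(2 + 7 \left(-130\right)\right) = 8 \cdot 145 \cdot 138 - \left(2 - 910\right) = 160080 - -908 = 160080 + 908 = 160988$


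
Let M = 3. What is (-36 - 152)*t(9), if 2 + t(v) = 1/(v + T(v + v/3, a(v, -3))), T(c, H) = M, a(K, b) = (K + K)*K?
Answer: 1081/3 ≈ 360.33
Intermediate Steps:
a(K, b) = 2*K² (a(K, b) = (2*K)*K = 2*K²)
T(c, H) = 3
t(v) = -2 + 1/(3 + v) (t(v) = -2 + 1/(v + 3) = -2 + 1/(3 + v))
(-36 - 152)*t(9) = (-36 - 152)*((-5 - 2*9)/(3 + 9)) = -188*(-5 - 18)/12 = -47*(-23)/3 = -188*(-23/12) = 1081/3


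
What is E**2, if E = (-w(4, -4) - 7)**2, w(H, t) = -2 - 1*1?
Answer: 256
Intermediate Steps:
w(H, t) = -3 (w(H, t) = -2 - 1 = -3)
E = 16 (E = (-1*(-3) - 7)**2 = (3 - 7)**2 = (-4)**2 = 16)
E**2 = 16**2 = 256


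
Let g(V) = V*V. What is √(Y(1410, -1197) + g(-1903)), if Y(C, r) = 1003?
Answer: 2*√905603 ≈ 1903.3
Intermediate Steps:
g(V) = V²
√(Y(1410, -1197) + g(-1903)) = √(1003 + (-1903)²) = √(1003 + 3621409) = √3622412 = 2*√905603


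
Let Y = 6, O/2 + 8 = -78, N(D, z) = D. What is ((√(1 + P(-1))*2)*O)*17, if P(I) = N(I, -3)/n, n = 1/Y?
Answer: -5848*I*√5 ≈ -13077.0*I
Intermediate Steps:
O = -172 (O = -16 + 2*(-78) = -16 - 156 = -172)
n = ⅙ (n = 1/6 = ⅙ ≈ 0.16667)
P(I) = 6*I (P(I) = I/(⅙) = I*6 = 6*I)
((√(1 + P(-1))*2)*O)*17 = ((√(1 + 6*(-1))*2)*(-172))*17 = ((√(1 - 6)*2)*(-172))*17 = ((√(-5)*2)*(-172))*17 = (((I*√5)*2)*(-172))*17 = ((2*I*√5)*(-172))*17 = -344*I*√5*17 = -5848*I*√5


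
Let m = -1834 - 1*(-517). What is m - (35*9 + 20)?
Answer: -1652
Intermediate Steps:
m = -1317 (m = -1834 + 517 = -1317)
m - (35*9 + 20) = -1317 - (35*9 + 20) = -1317 - (315 + 20) = -1317 - 1*335 = -1317 - 335 = -1652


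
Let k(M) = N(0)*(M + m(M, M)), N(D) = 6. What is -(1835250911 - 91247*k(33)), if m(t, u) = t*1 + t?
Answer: -1781050193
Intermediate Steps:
m(t, u) = 2*t (m(t, u) = t + t = 2*t)
k(M) = 18*M (k(M) = 6*(M + 2*M) = 6*(3*M) = 18*M)
-(1835250911 - 91247*k(33)) = -91247/(1/(20113 - 18*33)) = -91247/(1/(20113 - 1*594)) = -91247/(1/(20113 - 594)) = -91247/(1/19519) = -91247/1/19519 = -91247*19519 = -1781050193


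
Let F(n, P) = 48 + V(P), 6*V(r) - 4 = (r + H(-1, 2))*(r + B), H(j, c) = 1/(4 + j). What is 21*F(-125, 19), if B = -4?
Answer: 2037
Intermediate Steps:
V(r) = ⅔ + (-4 + r)*(⅓ + r)/6 (V(r) = ⅔ + ((r + 1/(4 - 1))*(r - 4))/6 = ⅔ + ((r + 1/3)*(-4 + r))/6 = ⅔ + ((r + ⅓)*(-4 + r))/6 = ⅔ + ((⅓ + r)*(-4 + r))/6 = ⅔ + ((-4 + r)*(⅓ + r))/6 = ⅔ + (-4 + r)*(⅓ + r)/6)
F(n, P) = 436/9 - 11*P/18 + P²/6 (F(n, P) = 48 + (4/9 - 11*P/18 + P²/6) = 436/9 - 11*P/18 + P²/6)
21*F(-125, 19) = 21*(436/9 - 11/18*19 + (⅙)*19²) = 21*(436/9 - 209/18 + (⅙)*361) = 21*(436/9 - 209/18 + 361/6) = 21*97 = 2037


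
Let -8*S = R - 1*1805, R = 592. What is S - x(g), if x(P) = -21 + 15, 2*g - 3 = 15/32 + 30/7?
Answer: 1261/8 ≈ 157.63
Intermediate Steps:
g = 1737/448 (g = 3/2 + (15/32 + 30/7)/2 = 3/2 + (1/2)*(1065/224) = 3/2 + 1065/448 = 1737/448 ≈ 3.8772)
x(P) = -6
S = 1213/8 (S = -(592 - 1*1805)/8 = -(592 - 1805)/8 = -1/8*(-1213) = 1213/8 ≈ 151.63)
S - x(g) = 1213/8 - 1*(-6) = 1213/8 + 6 = 1261/8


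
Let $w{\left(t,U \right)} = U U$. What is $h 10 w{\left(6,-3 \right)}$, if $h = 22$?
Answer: $1980$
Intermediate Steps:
$w{\left(t,U \right)} = U^{2}$
$h 10 w{\left(6,-3 \right)} = 22 \cdot 10 \left(-3\right)^{2} = 220 \cdot 9 = 1980$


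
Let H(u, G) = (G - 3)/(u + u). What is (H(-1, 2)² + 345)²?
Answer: 1907161/16 ≈ 1.1920e+5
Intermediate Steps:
H(u, G) = (-3 + G)/(2*u) (H(u, G) = (-3 + G)/((2*u)) = (-3 + G)*(1/(2*u)) = (-3 + G)/(2*u))
(H(-1, 2)² + 345)² = (((½)*(-3 + 2)/(-1))² + 345)² = (((½)*(-1)*(-1))² + 345)² = ((½)² + 345)² = (¼ + 345)² = (1381/4)² = 1907161/16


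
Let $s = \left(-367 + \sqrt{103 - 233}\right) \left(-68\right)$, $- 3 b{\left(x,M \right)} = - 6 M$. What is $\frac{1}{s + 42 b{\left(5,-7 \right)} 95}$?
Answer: $\frac{i}{4 \left(- 7726 i + 17 \sqrt{130}\right)} \approx -3.2338 \cdot 10^{-5} + 8.1129 \cdot 10^{-7} i$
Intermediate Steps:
$b{\left(x,M \right)} = 2 M$ ($b{\left(x,M \right)} = - \frac{\left(-6\right) M}{3} = 2 M$)
$s = 24956 - 68 i \sqrt{130}$ ($s = \left(-367 + \sqrt{-130}\right) \left(-68\right) = \left(-367 + i \sqrt{130}\right) \left(-68\right) = 24956 - 68 i \sqrt{130} \approx 24956.0 - 775.32 i$)
$\frac{1}{s + 42 b{\left(5,-7 \right)} 95} = \frac{1}{\left(24956 - 68 i \sqrt{130}\right) + 42 \cdot 2 \left(-7\right) 95} = \frac{1}{\left(24956 - 68 i \sqrt{130}\right) + 42 \left(-14\right) 95} = \frac{1}{\left(24956 - 68 i \sqrt{130}\right) - 55860} = \frac{1}{-30904 - 68 i \sqrt{130}}$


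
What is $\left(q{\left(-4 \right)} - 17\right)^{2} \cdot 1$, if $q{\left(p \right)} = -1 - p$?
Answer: $196$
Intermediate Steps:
$\left(q{\left(-4 \right)} - 17\right)^{2} \cdot 1 = \left(\left(-1 - -4\right) - 17\right)^{2} \cdot 1 = \left(\left(-1 + 4\right) - 17\right)^{2} \cdot 1 = \left(3 - 17\right)^{2} \cdot 1 = \left(-14\right)^{2} \cdot 1 = 196 \cdot 1 = 196$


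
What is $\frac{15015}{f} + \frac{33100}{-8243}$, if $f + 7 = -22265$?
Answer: $- \frac{286990615}{61196032} \approx -4.6897$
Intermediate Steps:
$f = -22272$ ($f = -7 - 22265 = -22272$)
$\frac{15015}{f} + \frac{33100}{-8243} = \frac{15015}{-22272} + \frac{33100}{-8243} = 15015 \left(- \frac{1}{22272}\right) + 33100 \left(- \frac{1}{8243}\right) = - \frac{5005}{7424} - \frac{33100}{8243} = - \frac{286990615}{61196032}$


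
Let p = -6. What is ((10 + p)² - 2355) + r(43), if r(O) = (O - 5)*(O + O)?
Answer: 929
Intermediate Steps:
r(O) = 2*O*(-5 + O) (r(O) = (-5 + O)*(2*O) = 2*O*(-5 + O))
((10 + p)² - 2355) + r(43) = ((10 - 6)² - 2355) + 2*43*(-5 + 43) = (4² - 2355) + 2*43*38 = (16 - 2355) + 3268 = -2339 + 3268 = 929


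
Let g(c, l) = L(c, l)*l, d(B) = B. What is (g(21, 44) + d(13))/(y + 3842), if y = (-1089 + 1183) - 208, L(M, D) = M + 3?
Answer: 1069/3728 ≈ 0.28675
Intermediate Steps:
L(M, D) = 3 + M
y = -114 (y = 94 - 208 = -114)
g(c, l) = l*(3 + c) (g(c, l) = (3 + c)*l = l*(3 + c))
(g(21, 44) + d(13))/(y + 3842) = (44*(3 + 21) + 13)/(-114 + 3842) = (44*24 + 13)/3728 = (1056 + 13)*(1/3728) = 1069*(1/3728) = 1069/3728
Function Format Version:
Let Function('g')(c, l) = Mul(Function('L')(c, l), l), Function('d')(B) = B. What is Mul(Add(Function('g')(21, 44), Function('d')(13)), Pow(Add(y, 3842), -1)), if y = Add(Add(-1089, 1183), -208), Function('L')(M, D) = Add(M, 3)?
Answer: Rational(1069, 3728) ≈ 0.28675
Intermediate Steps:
Function('L')(M, D) = Add(3, M)
y = -114 (y = Add(94, -208) = -114)
Function('g')(c, l) = Mul(l, Add(3, c)) (Function('g')(c, l) = Mul(Add(3, c), l) = Mul(l, Add(3, c)))
Mul(Add(Function('g')(21, 44), Function('d')(13)), Pow(Add(y, 3842), -1)) = Mul(Add(Mul(44, Add(3, 21)), 13), Pow(Add(-114, 3842), -1)) = Mul(Add(Mul(44, 24), 13), Pow(3728, -1)) = Mul(Add(1056, 13), Rational(1, 3728)) = Mul(1069, Rational(1, 3728)) = Rational(1069, 3728)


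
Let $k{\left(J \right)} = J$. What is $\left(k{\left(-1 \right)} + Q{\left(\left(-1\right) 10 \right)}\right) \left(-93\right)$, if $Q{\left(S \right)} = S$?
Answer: $1023$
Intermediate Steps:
$\left(k{\left(-1 \right)} + Q{\left(\left(-1\right) 10 \right)}\right) \left(-93\right) = \left(-1 - 10\right) \left(-93\right) = \left(-11\right) \left(-93\right) = 1023$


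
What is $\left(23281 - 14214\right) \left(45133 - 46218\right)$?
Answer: $-9837695$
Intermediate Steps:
$\left(23281 - 14214\right) \left(45133 - 46218\right) = 9067 \left(-1085\right) = -9837695$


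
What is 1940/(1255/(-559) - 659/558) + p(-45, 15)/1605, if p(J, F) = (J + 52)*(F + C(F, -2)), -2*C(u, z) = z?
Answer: -971111840248/1715216955 ≈ -566.17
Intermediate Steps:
C(u, z) = -z/2
p(J, F) = (1 + F)*(52 + J) (p(J, F) = (J + 52)*(F - ½*(-2)) = (52 + J)*(F + 1) = (52 + J)*(1 + F) = (1 + F)*(52 + J))
1940/(1255/(-559) - 659/558) + p(-45, 15)/1605 = 1940/(1255/(-559) - 659/558) + (52 - 45 + 52*15 + 15*(-45))/1605 = 1940/(1255*(-1/559) - 659*1/558) + (52 - 45 + 780 - 675)*(1/1605) = 1940/(-1255/559 - 659/558) + 112*(1/1605) = 1940/(-1068671/311922) + 112/1605 = 1940*(-311922/1068671) + 112/1605 = -605128680/1068671 + 112/1605 = -971111840248/1715216955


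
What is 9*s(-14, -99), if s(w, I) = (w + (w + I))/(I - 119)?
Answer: 1143/218 ≈ 5.2431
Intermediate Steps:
s(w, I) = (I + 2*w)/(-119 + I) (s(w, I) = (w + (I + w))/(-119 + I) = (I + 2*w)/(-119 + I))
9*s(-14, -99) = 9*((-99 + 2*(-14))/(-119 - 99)) = 9*((-99 - 28)/(-218)) = 9*(-1/218*(-127)) = 9*(127/218) = 1143/218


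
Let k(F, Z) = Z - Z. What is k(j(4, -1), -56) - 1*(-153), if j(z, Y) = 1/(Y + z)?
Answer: 153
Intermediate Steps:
k(F, Z) = 0
k(j(4, -1), -56) - 1*(-153) = 0 - 1*(-153) = 0 + 153 = 153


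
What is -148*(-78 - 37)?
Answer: 17020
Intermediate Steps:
-148*(-78 - 37) = -148*(-115) = 17020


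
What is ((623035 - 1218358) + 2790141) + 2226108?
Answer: 4420926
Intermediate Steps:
((623035 - 1218358) + 2790141) + 2226108 = (-595323 + 2790141) + 2226108 = 2194818 + 2226108 = 4420926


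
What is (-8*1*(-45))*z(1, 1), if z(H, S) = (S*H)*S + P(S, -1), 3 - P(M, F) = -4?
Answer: 2880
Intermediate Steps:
P(M, F) = 7 (P(M, F) = 3 - 1*(-4) = 3 + 4 = 7)
z(H, S) = 7 + H*S² (z(H, S) = (S*H)*S + 7 = (H*S)*S + 7 = H*S² + 7 = 7 + H*S²)
(-8*1*(-45))*z(1, 1) = (-8*1*(-45))*(7 + 1*1²) = (-8*(-45))*(7 + 1*1) = 360*(7 + 1) = 360*8 = 2880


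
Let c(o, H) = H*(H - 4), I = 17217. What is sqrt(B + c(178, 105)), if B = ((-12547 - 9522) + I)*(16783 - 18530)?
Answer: sqrt(8487049) ≈ 2913.3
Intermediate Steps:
B = 8476444 (B = ((-12547 - 9522) + 17217)*(16783 - 18530) = (-22069 + 17217)*(-1747) = -4852*(-1747) = 8476444)
c(o, H) = H*(-4 + H)
sqrt(B + c(178, 105)) = sqrt(8476444 + 105*(-4 + 105)) = sqrt(8476444 + 105*101) = sqrt(8476444 + 10605) = sqrt(8487049)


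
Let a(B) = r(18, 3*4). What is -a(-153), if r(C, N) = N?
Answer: -12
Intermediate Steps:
a(B) = 12 (a(B) = 3*4 = 12)
-a(-153) = -1*12 = -12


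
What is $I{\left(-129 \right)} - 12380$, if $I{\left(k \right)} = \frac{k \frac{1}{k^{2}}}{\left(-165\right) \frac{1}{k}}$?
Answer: $- \frac{2042701}{165} \approx -12380.0$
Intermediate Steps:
$I{\left(k \right)} = - \frac{1}{165}$ ($I{\left(k \right)} = \frac{k}{k^{2}} \left(- \frac{k}{165}\right) = \frac{\left(- \frac{1}{165}\right) k}{k} = - \frac{1}{165}$)
$I{\left(-129 \right)} - 12380 = - \frac{1}{165} - 12380 = - \frac{2042701}{165}$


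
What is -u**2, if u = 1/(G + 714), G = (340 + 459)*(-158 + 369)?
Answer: -1/28663505809 ≈ -3.4888e-11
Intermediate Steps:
G = 168589 (G = 799*211 = 168589)
u = 1/169303 (u = 1/(168589 + 714) = 1/169303 ≈ 5.9066e-6)
-u**2 = -(1/169303)**2 = -1*1/28663505809 = -1/28663505809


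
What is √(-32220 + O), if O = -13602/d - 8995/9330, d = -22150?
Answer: I*√550428602828695242/4133190 ≈ 179.5*I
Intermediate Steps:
O = -7233259/20665950 (O = -13602/(-22150) - 8995/9330 = -13602*(-1/22150) - 8995*1/9330 = 6801/11075 - 1799/1866 = -7233259/20665950 ≈ -0.35001)
√(-32220 + O) = √(-32220 - 7233259/20665950) = √(-665864142259/20665950) = I*√550428602828695242/4133190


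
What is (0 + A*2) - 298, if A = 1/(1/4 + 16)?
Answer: -19362/65 ≈ -297.88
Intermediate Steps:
A = 4/65 (A = 1/(¼ + 16) = 1/(65/4) = 4/65 ≈ 0.061538)
(0 + A*2) - 298 = (0 + (4/65)*2) - 298 = (0 + 8/65) - 298 = 8/65 - 298 = -19362/65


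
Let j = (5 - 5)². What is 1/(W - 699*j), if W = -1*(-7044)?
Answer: 1/7044 ≈ 0.00014196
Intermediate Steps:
W = 7044
j = 0 (j = 0² = 0)
1/(W - 699*j) = 1/(7044 - 699*0) = 1/(7044 + 0) = 1/7044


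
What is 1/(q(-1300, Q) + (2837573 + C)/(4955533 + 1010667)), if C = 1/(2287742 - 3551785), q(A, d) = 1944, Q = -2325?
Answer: 3770766673300/7332163820039019 ≈ 0.00051428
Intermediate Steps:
C = -1/1264043 (C = 1/(-1264043) = -1/1264043 ≈ -7.9111e-7)
1/(q(-1300, Q) + (2837573 + C)/(4955533 + 1010667)) = 1/(1944 + (2837573 - 1/1264043)/(4955533 + 1010667)) = 1/(1944 + (3586814287638/1264043)/5966200) = 1/(1944 + (3586814287638/1264043)*(1/5966200)) = 1/(1944 + 1793407143819/3770766673300) = 1/(7332163820039019/3770766673300) = 3770766673300/7332163820039019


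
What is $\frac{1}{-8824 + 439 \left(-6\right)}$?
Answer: $- \frac{1}{11458} \approx -8.7275 \cdot 10^{-5}$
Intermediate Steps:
$\frac{1}{-8824 + 439 \left(-6\right)} = \frac{1}{-8824 - 2634} = \frac{1}{-11458} = - \frac{1}{11458}$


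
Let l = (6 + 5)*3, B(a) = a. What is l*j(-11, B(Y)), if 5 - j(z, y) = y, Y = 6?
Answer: -33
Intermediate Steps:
j(z, y) = 5 - y
l = 33 (l = 11*3 = 33)
l*j(-11, B(Y)) = 33*(5 - 1*6) = 33*(5 - 6) = 33*(-1) = -33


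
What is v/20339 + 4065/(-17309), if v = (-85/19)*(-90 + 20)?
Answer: -77257585/352047751 ≈ -0.21945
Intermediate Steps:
v = 5950/19 (v = -85*1/19*(-70) = -85/19*(-70) = 5950/19 ≈ 313.16)
v/20339 + 4065/(-17309) = (5950/19)/20339 + 4065/(-17309) = (5950/19)*(1/20339) + 4065*(-1/17309) = 5950/386441 - 4065/17309 = -77257585/352047751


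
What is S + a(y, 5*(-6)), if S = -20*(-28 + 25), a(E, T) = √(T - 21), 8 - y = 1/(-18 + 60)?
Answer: 60 + I*√51 ≈ 60.0 + 7.1414*I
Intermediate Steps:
y = 335/42 (y = 8 - 1/(-18 + 60) = 8 - 1/42 = 335/42 ≈ 7.9762)
a(E, T) = √(-21 + T)
S = 60 (S = -20*(-3) = 60)
S + a(y, 5*(-6)) = 60 + √(-21 + 5*(-6)) = 60 + √(-21 - 30) = 60 + √(-51) = 60 + I*√51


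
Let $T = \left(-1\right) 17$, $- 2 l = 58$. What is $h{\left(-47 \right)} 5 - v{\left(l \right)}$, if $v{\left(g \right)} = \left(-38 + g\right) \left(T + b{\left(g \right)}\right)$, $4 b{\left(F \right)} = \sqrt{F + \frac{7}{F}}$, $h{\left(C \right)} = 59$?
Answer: $-844 + \frac{67 i \sqrt{1537}}{29} \approx -844.0 + 90.576 i$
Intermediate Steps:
$b{\left(F \right)} = \frac{\sqrt{F + \frac{7}{F}}}{4}$
$l = -29$ ($l = \left(- \frac{1}{2}\right) 58 = -29$)
$T = -17$
$v{\left(g \right)} = \left(-38 + g\right) \left(-17 + \frac{\sqrt{g + \frac{7}{g}}}{4}\right)$
$h{\left(-47 \right)} 5 - v{\left(l \right)} = 59 \cdot 5 - \left(646 - -493 - \frac{19 \sqrt{-29 + \frac{7}{-29}}}{2} + \frac{1}{4} \left(-29\right) \sqrt{-29 + \frac{7}{-29}}\right) = 295 - \left(646 + 493 - \frac{19 \sqrt{-29 + 7 \left(- \frac{1}{29}\right)}}{2} + \frac{1}{4} \left(-29\right) \sqrt{-29 + 7 \left(- \frac{1}{29}\right)}\right) = 295 - \left(646 + 493 - \frac{19 \sqrt{-29 - \frac{7}{29}}}{2} + \frac{1}{4} \left(-29\right) \sqrt{-29 - \frac{7}{29}}\right) = 295 - \left(646 + 493 - \frac{19 \sqrt{- \frac{848}{29}}}{2} + \frac{1}{4} \left(-29\right) \sqrt{- \frac{848}{29}}\right) = 295 - \left(646 + 493 - \frac{19 \frac{4 i \sqrt{1537}}{29}}{2} + \frac{1}{4} \left(-29\right) \frac{4 i \sqrt{1537}}{29}\right) = 295 - \left(646 + 493 - \frac{38 i \sqrt{1537}}{29} - i \sqrt{1537}\right) = 295 - \left(1139 - \frac{67 i \sqrt{1537}}{29}\right) = -844 + \frac{67 i \sqrt{1537}}{29}$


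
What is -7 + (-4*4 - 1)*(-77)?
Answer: 1302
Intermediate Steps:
-7 + (-4*4 - 1)*(-77) = -7 + (-16 - 1)*(-77) = -7 - 17*(-77) = -7 + 1309 = 1302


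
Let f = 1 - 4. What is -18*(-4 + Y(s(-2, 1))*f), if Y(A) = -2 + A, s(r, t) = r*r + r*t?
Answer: 72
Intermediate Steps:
f = -3
s(r, t) = r² + r*t
-18*(-4 + Y(s(-2, 1))*f) = -18*(-4 + (-2 - 2*(-2 + 1))*(-3)) = -18*(-4 + (-2 - 2*(-1))*(-3)) = -18*(-4 + (-2 + 2)*(-3)) = -18*(-4 + 0*(-3)) = -18*(-4 + 0) = -18*(-4) = 72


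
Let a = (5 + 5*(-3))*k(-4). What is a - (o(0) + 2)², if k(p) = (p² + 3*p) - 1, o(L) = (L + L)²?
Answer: -34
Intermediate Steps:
o(L) = 4*L² (o(L) = (2*L)² = 4*L²)
k(p) = -1 + p² + 3*p
a = -30 (a = (5 + 5*(-3))*(-1 + (-4)² + 3*(-4)) = (5 - 15)*(-1 + 16 - 12) = -10*3 = -30)
a - (o(0) + 2)² = -30 - (4*0² + 2)² = -30 - (4*0 + 2)² = -30 - (0 + 2)² = -30 - 1*2² = -30 - 1*4 = -30 - 4 = -34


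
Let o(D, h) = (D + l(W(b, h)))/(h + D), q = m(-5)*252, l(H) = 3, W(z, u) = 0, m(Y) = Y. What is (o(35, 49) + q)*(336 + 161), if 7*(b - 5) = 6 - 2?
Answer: -3755971/6 ≈ -6.2600e+5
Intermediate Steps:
b = 39/7 (b = 5 + (6 - 2)/7 = 5 + (⅐)*4 = 5 + 4/7 = 39/7 ≈ 5.5714)
q = -1260 (q = -5*252 = -1260)
o(D, h) = (3 + D)/(D + h) (o(D, h) = (D + 3)/(h + D) = (3 + D)/(D + h))
(o(35, 49) + q)*(336 + 161) = ((3 + 35)/(35 + 49) - 1260)*(336 + 161) = (38/84 - 1260)*497 = ((1/84)*38 - 1260)*497 = (19/42 - 1260)*497 = -52901/42*497 = -3755971/6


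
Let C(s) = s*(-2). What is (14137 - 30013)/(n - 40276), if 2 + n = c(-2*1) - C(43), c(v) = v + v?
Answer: 3969/10049 ≈ 0.39496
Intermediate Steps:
c(v) = 2*v
C(s) = -2*s
n = 80 (n = -2 + (2*(-2*1) - (-2)*43) = -2 + (2*(-2) - 1*(-86)) = -2 + (-4 + 86) = -2 + 82 = 80)
(14137 - 30013)/(n - 40276) = (14137 - 30013)/(80 - 40276) = -15876/(-40196) = -15876*(-1/40196) = 3969/10049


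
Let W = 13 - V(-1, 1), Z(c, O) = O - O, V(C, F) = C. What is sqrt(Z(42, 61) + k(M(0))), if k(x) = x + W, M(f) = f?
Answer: sqrt(14) ≈ 3.7417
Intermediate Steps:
Z(c, O) = 0
W = 14 (W = 13 - 1*(-1) = 13 + 1 = 14)
k(x) = 14 + x (k(x) = x + 14 = 14 + x)
sqrt(Z(42, 61) + k(M(0))) = sqrt(0 + (14 + 0)) = sqrt(0 + 14) = sqrt(14)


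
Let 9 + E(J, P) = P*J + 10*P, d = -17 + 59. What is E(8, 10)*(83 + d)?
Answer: 21375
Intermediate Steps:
d = 42
E(J, P) = -9 + 10*P + J*P (E(J, P) = -9 + (P*J + 10*P) = -9 + (J*P + 10*P) = -9 + (10*P + J*P) = -9 + 10*P + J*P)
E(8, 10)*(83 + d) = (-9 + 10*10 + 8*10)*(83 + 42) = (-9 + 100 + 80)*125 = 171*125 = 21375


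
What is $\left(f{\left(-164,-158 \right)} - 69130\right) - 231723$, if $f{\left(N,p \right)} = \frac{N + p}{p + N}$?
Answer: $-300852$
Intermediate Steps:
$f{\left(N,p \right)} = 1$ ($f{\left(N,p \right)} = \frac{N + p}{N + p} = 1$)
$\left(f{\left(-164,-158 \right)} - 69130\right) - 231723 = \left(1 - 69130\right) - 231723 = -69129 - 231723 = -300852$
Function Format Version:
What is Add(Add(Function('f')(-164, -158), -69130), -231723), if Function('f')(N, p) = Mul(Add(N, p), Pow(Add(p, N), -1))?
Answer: -300852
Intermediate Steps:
Function('f')(N, p) = 1 (Function('f')(N, p) = Mul(Add(N, p), Pow(Add(N, p), -1)) = 1)
Add(Add(Function('f')(-164, -158), -69130), -231723) = Add(Add(1, -69130), -231723) = Add(-69129, -231723) = -300852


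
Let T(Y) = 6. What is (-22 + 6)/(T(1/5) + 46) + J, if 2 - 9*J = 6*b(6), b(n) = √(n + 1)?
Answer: -10/117 - 2*√7/3 ≈ -1.8493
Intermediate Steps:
b(n) = √(1 + n)
J = 2/9 - 2*√7/3 (J = 2/9 - 2*√(1 + 6)/3 = 2/9 - 2*√7/3 ≈ -1.5416)
(-22 + 6)/(T(1/5) + 46) + J = (-22 + 6)/(6 + 46) + (2/9 - 2*√7/3) = -16/52 + (2/9 - 2*√7/3) = (1/52)*(-16) + (2/9 - 2*√7/3) = -4/13 + (2/9 - 2*√7/3) = -10/117 - 2*√7/3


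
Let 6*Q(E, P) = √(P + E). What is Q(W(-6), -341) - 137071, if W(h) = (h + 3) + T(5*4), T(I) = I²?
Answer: -137071 + √14/3 ≈ -1.3707e+5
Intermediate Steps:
W(h) = 403 + h (W(h) = (h + 3) + (5*4)² = (3 + h) + 20² = (3 + h) + 400 = 403 + h)
Q(E, P) = √(E + P)/6 (Q(E, P) = √(P + E)/6 = √(E + P)/6)
Q(W(-6), -341) - 137071 = √((403 - 6) - 341)/6 - 137071 = √(397 - 341)/6 - 137071 = √56/6 - 137071 = (2*√14)/6 - 137071 = √14/3 - 137071 = -137071 + √14/3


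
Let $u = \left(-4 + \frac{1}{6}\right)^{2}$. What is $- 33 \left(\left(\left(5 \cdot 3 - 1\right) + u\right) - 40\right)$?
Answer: $\frac{4477}{12} \approx 373.08$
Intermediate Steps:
$u = \frac{529}{36}$ ($u = \left(-4 + \frac{1}{6}\right)^{2} = \left(- \frac{23}{6}\right)^{2} = \frac{529}{36} \approx 14.694$)
$- 33 \left(\left(\left(5 \cdot 3 - 1\right) + u\right) - 40\right) = - 33 \left(\left(\left(5 \cdot 3 - 1\right) + \frac{529}{36}\right) - 40\right) = - 33 \left(\left(\left(15 - 1\right) + \frac{529}{36}\right) - 40\right) = - 33 \left(\left(14 + \frac{529}{36}\right) - 40\right) = - 33 \left(\frac{1033}{36} - 40\right) = \left(-33\right) \left(- \frac{407}{36}\right) = \frac{4477}{12}$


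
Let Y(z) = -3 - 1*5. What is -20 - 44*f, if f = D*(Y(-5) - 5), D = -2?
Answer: -1164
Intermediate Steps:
Y(z) = -8 (Y(z) = -3 - 5 = -8)
f = 26 (f = -2*(-8 - 5) = -2*(-13) = 26)
-20 - 44*f = -20 - 44*26 = -20 - 1144 = -1164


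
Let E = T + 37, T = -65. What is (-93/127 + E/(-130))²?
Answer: 18207289/68145025 ≈ 0.26718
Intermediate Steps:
E = -28 (E = -65 + 37 = -28)
(-93/127 + E/(-130))² = (-93/127 - 28/(-130))² = (-93*1/127 - 28*(-1/130))² = (-93/127 + 14/65)² = (-4267/8255)² = 18207289/68145025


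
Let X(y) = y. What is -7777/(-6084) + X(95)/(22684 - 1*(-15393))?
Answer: 22823293/17820036 ≈ 1.2808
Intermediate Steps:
-7777/(-6084) + X(95)/(22684 - 1*(-15393)) = -7777/(-6084) + 95/(22684 - 1*(-15393)) = -7777*(-1/6084) + 95/(22684 + 15393) = 7777/6084 + 95/38077 = 22823293/17820036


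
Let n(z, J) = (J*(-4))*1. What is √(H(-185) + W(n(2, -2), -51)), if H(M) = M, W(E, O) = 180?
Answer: I*√5 ≈ 2.2361*I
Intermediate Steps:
n(z, J) = -4*J (n(z, J) = -4*J*1 = -4*J)
√(H(-185) + W(n(2, -2), -51)) = √(-185 + 180) = √(-5) = I*√5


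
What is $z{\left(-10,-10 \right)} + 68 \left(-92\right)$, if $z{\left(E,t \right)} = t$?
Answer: $-6266$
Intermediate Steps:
$z{\left(-10,-10 \right)} + 68 \left(-92\right) = -10 + 68 \left(-92\right) = -10 - 6256 = -6266$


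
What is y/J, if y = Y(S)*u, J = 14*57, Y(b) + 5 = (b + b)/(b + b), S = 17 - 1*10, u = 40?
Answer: -80/399 ≈ -0.20050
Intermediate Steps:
S = 7 (S = 17 - 10 = 7)
Y(b) = -4 (Y(b) = -5 + (b + b)/(b + b) = -5 + (2*b)/((2*b)) = -5 + (2*b)*(1/(2*b)) = -5 + 1 = -4)
J = 798
y = -160 (y = -4*40 = -160)
y/J = -160/798 = -160*1/798 = -80/399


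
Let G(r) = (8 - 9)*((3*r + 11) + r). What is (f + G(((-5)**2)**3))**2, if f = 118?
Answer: 3892886449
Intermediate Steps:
G(r) = -11 - 4*r (G(r) = -((11 + 3*r) + r) = -(11 + 4*r) = -11 - 4*r)
(f + G(((-5)**2)**3))**2 = (118 + (-11 - 4*((-5)**2)**3))**2 = (118 + (-11 - 4*25**3))**2 = (118 + (-11 - 4*15625))**2 = (118 + (-11 - 62500))**2 = (118 - 62511)**2 = (-62393)**2 = 3892886449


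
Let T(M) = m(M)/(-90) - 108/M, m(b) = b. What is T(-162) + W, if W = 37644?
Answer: 564697/15 ≈ 37646.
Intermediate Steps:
T(M) = -108/M - M/90 (T(M) = M/(-90) - 108/M = M*(-1/90) - 108/M = -M/90 - 108/M = -108/M - M/90)
T(-162) + W = (-108/(-162) - 1/90*(-162)) + 37644 = (-108*(-1/162) + 9/5) + 37644 = (2/3 + 9/5) + 37644 = 37/15 + 37644 = 564697/15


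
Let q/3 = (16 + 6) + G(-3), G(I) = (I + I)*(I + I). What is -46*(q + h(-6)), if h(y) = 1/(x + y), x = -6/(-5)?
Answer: -95933/12 ≈ -7994.4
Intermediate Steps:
x = 6/5 (x = -6*(-1/5) = 6/5 ≈ 1.2000)
h(y) = 1/(6/5 + y)
G(I) = 4*I**2 (G(I) = (2*I)*(2*I) = 4*I**2)
q = 174 (q = 3*((16 + 6) + 4*(-3)**2) = 3*(22 + 4*9) = 3*(22 + 36) = 3*58 = 174)
-46*(q + h(-6)) = -46*(174 + 5/(6 + 5*(-6))) = -46*(174 + 5/(6 - 30)) = -46*(174 + 5/(-24)) = -46*(174 + 5*(-1/24)) = -46*(174 - 5/24) = -46*4171/24 = -95933/12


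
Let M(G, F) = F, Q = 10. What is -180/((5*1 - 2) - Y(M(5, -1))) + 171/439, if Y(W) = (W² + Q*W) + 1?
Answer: -77139/4829 ≈ -15.974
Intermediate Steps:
Y(W) = 1 + W² + 10*W (Y(W) = (W² + 10*W) + 1 = 1 + W² + 10*W)
-180/((5*1 - 2) - Y(M(5, -1))) + 171/439 = -180/((5*1 - 2) - (1 + (-1)² + 10*(-1))) + 171/439 = -180/((5 - 2) - (1 + 1 - 10)) + 171*(1/439) = -180/(3 - 1*(-8)) + 171/439 = -180/(3 + 8) + 171/439 = -180/11 + 171/439 = -77139/4829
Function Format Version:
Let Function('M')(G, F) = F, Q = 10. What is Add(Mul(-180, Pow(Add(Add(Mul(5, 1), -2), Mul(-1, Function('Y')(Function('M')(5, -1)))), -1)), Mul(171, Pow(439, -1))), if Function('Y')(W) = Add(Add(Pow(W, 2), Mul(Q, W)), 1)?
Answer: Rational(-77139, 4829) ≈ -15.974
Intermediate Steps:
Function('Y')(W) = Add(1, Pow(W, 2), Mul(10, W)) (Function('Y')(W) = Add(Add(Pow(W, 2), Mul(10, W)), 1) = Add(1, Pow(W, 2), Mul(10, W)))
Add(Mul(-180, Pow(Add(Add(Mul(5, 1), -2), Mul(-1, Function('Y')(Function('M')(5, -1)))), -1)), Mul(171, Pow(439, -1))) = Add(Mul(-180, Pow(Add(Add(Mul(5, 1), -2), Mul(-1, Add(1, Pow(-1, 2), Mul(10, -1)))), -1)), Mul(171, Pow(439, -1))) = Add(Mul(-180, Pow(Add(Add(5, -2), Mul(-1, Add(1, 1, -10))), -1)), Mul(171, Rational(1, 439))) = Add(Mul(-180, Pow(Add(3, Mul(-1, -8)), -1)), Rational(171, 439)) = Add(Mul(-180, Pow(Add(3, 8), -1)), Rational(171, 439)) = Add(Mul(-180, Pow(11, -1)), Rational(171, 439)) = Add(Mul(-180, Rational(1, 11)), Rational(171, 439)) = Add(Rational(-180, 11), Rational(171, 439)) = Rational(-77139, 4829)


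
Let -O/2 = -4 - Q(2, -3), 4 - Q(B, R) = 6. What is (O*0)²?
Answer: 0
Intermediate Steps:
Q(B, R) = -2 (Q(B, R) = 4 - 1*6 = 4 - 6 = -2)
O = 4 (O = -2*(-4 - 1*(-2)) = -2*(-4 + 2) = -2*(-2) = 4)
(O*0)² = (4*0)² = 0² = 0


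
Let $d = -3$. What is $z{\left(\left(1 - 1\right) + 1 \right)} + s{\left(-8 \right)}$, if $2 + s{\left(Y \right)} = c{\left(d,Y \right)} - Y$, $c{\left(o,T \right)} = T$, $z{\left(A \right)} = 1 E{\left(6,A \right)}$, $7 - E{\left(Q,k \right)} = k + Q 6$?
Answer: $-32$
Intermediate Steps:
$E{\left(Q,k \right)} = 7 - k - 6 Q$ ($E{\left(Q,k \right)} = 7 - \left(k + Q 6\right) = 7 - \left(k + 6 Q\right) = 7 - k - 6 Q$)
$z{\left(A \right)} = -29 - A$ ($z{\left(A \right)} = 1 \left(7 - A - 36\right) = 1 \left(-29 - A\right) = -29 - A$)
$s{\left(Y \right)} = -2$ ($s{\left(Y \right)} = -2 + \left(Y - Y\right) = -2 + 0 = -2$)
$z{\left(\left(1 - 1\right) + 1 \right)} + s{\left(-8 \right)} = \left(-29 - \left(\left(1 - 1\right) + 1\right)\right) - 2 = \left(-29 - \left(0 + 1\right)\right) - 2 = \left(-29 - 1\right) - 2 = -30 - 2 = -32$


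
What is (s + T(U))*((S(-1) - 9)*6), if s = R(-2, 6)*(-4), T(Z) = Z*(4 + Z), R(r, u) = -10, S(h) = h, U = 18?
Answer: -26160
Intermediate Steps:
s = 40 (s = -10*(-4) = 40)
(s + T(U))*((S(-1) - 9)*6) = (40 + 18*(4 + 18))*((-1 - 9)*6) = (40 + 18*22)*(-10*6) = (40 + 396)*(-60) = 436*(-60) = -26160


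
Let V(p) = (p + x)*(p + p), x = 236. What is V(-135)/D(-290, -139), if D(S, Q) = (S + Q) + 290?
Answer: 27270/139 ≈ 196.19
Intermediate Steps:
V(p) = 2*p*(236 + p) (V(p) = (p + 236)*(p + p) = (236 + p)*(2*p) = 2*p*(236 + p))
D(S, Q) = 290 + Q + S (D(S, Q) = (Q + S) + 290 = 290 + Q + S)
V(-135)/D(-290, -139) = (2*(-135)*(236 - 135))/(290 - 139 - 290) = (2*(-135)*101)/(-139) = -27270*(-1/139) = 27270/139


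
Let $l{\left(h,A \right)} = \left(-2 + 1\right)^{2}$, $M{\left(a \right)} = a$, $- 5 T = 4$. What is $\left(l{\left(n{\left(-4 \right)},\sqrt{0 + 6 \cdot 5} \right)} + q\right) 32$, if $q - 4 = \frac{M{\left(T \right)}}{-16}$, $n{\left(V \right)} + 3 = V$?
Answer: $\frac{808}{5} \approx 161.6$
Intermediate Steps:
$T = - \frac{4}{5}$ ($T = \left(- \frac{1}{5}\right) 4 = - \frac{4}{5} \approx -0.8$)
$n{\left(V \right)} = -3 + V$
$l{\left(h,A \right)} = 1$ ($l{\left(h,A \right)} = \left(-1\right)^{2} = 1$)
$q = \frac{81}{20}$ ($q = 4 - \frac{4}{5 \left(-16\right)} = 4 - - \frac{1}{20} = 4 + \frac{1}{20} = \frac{81}{20} \approx 4.05$)
$\left(l{\left(n{\left(-4 \right)},\sqrt{0 + 6 \cdot 5} \right)} + q\right) 32 = \left(1 + \frac{81}{20}\right) 32 = \frac{101}{20} \cdot 32 = \frac{808}{5}$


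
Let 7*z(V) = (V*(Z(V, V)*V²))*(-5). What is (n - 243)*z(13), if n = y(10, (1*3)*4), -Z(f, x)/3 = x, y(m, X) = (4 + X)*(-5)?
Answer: -138378045/7 ≈ -1.9768e+7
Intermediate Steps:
y(m, X) = -20 - 5*X
Z(f, x) = -3*x
n = -80 (n = -20 - 5*1*3*4 = -20 - 15*4 = -20 - 5*12 = -20 - 60 = -80)
z(V) = 15*V⁴/7 (z(V) = ((V*((-3*V)*V²))*(-5))/7 = ((V*(-3*V³))*(-5))/7 = (-3*V⁴*(-5))/7 = (15*V⁴)/7 = 15*V⁴/7)
(n - 243)*z(13) = (-80 - 243)*((15/7)*13⁴) = -4845*28561/7 = -323*428415/7 = -138378045/7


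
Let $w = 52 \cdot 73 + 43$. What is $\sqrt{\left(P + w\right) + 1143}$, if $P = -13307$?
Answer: $15 i \sqrt{37} \approx 91.241 i$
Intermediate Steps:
$w = 3839$ ($w = 3796 + 43 = 3839$)
$\sqrt{\left(P + w\right) + 1143} = \sqrt{\left(-13307 + 3839\right) + 1143} = \sqrt{-9468 + 1143} = \sqrt{-8325} = 15 i \sqrt{37}$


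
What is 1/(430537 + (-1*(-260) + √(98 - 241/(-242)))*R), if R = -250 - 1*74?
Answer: 41901937/14509257622273 + 1782*√47914/14509257622273 ≈ 2.9148e-6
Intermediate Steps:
R = -324 (R = -250 - 74 = -324)
1/(430537 + (-1*(-260) + √(98 - 241/(-242)))*R) = 1/(430537 + (-1*(-260) + √(98 - 241/(-242)))*(-324)) = 1/(430537 + (260 + √(98 - 241*(-1/242)))*(-324)) = 1/(430537 + (260 + √(98 + 241/242))*(-324)) = 1/(430537 + (260 + √(23957/242))*(-324)) = 1/(430537 + (260 + √47914/22)*(-324)) = 1/(430537 + (-84240 - 162*√47914/11)) = 1/(346297 - 162*√47914/11)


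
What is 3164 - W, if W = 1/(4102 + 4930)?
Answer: 28577247/9032 ≈ 3164.0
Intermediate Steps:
W = 1/9032 ≈ 0.00011072
3164 - W = 3164 - 1*1/9032 = 3164 - 1/9032 = 28577247/9032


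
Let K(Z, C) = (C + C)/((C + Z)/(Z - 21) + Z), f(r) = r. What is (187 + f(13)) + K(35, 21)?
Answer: 2614/13 ≈ 201.08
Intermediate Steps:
K(Z, C) = 2*C/(Z + (C + Z)/(-21 + Z)) (K(Z, C) = (2*C)/((C + Z)/(-21 + Z) + Z) = (2*C)/(Z + (C + Z)/(-21 + Z)) = 2*C/(Z + (C + Z)/(-21 + Z)))
(187 + f(13)) + K(35, 21) = (187 + 13) + 2*21*(-21 + 35)/(21 + 35² - 20*35) = 200 + 2*21*14/(21 + 1225 - 700) = 200 + 2*21*14/546 = 200 + 2*21*(1/546)*14 = 200 + 14/13 = 2614/13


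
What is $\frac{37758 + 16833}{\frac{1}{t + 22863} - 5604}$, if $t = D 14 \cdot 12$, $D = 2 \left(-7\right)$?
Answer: $- \frac{1119716001}{114943643} \approx -9.7414$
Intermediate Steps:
$D = -14$
$t = -2352$ ($t = \left(-14\right) 14 \cdot 12 = \left(-196\right) 12 = -2352$)
$\frac{37758 + 16833}{\frac{1}{t + 22863} - 5604} = \frac{37758 + 16833}{\frac{1}{-2352 + 22863} - 5604} = \frac{54591}{\frac{1}{20511} - 5604} = \frac{54591}{- \frac{114943643}{20511}} = 54591 \left(- \frac{20511}{114943643}\right) = - \frac{1119716001}{114943643}$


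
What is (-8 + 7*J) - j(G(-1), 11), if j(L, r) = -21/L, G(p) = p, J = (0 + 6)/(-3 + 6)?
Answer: -15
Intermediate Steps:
J = 2 (J = 6/3 = 6*(1/3) = 2)
(-8 + 7*J) - j(G(-1), 11) = (-8 + 7*2) - (-21)/(-1) = (-8 + 14) - (-21)*(-1) = 6 - 1*21 = 6 - 21 = -15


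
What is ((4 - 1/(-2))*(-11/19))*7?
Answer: -693/38 ≈ -18.237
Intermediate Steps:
((4 - 1/(-2))*(-11/19))*7 = ((4 - 1*(-½))*(-11*1/19))*7 = ((4 + ½)*(-11/19))*7 = ((9/2)*(-11/19))*7 = -99/38*7 = -693/38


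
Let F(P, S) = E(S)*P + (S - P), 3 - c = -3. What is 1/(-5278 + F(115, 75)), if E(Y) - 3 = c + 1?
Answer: -1/4168 ≈ -0.00023992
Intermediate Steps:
c = 6 (c = 3 - 1*(-3) = 3 + 3 = 6)
E(Y) = 10 (E(Y) = 3 + (6 + 1) = 3 + 7 = 10)
F(P, S) = S + 9*P (F(P, S) = 10*P + (S - P) = S + 9*P)
1/(-5278 + F(115, 75)) = 1/(-5278 + (75 + 9*115)) = 1/(-5278 + (75 + 1035)) = 1/(-5278 + 1110) = 1/(-4168) = -1/4168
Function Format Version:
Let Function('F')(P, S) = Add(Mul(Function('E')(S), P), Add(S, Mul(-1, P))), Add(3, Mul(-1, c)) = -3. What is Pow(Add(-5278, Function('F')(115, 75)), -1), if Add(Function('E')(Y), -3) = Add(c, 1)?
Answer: Rational(-1, 4168) ≈ -0.00023992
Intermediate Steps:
c = 6 (c = Add(3, Mul(-1, -3)) = Add(3, 3) = 6)
Function('E')(Y) = 10 (Function('E')(Y) = Add(3, Add(6, 1)) = Add(3, 7) = 10)
Function('F')(P, S) = Add(S, Mul(9, P)) (Function('F')(P, S) = Add(Mul(10, P), Add(S, Mul(-1, P))) = Add(S, Mul(9, P)))
Pow(Add(-5278, Function('F')(115, 75)), -1) = Pow(Add(-5278, Add(75, Mul(9, 115))), -1) = Pow(Add(-5278, Add(75, 1035)), -1) = Pow(Add(-5278, 1110), -1) = Pow(-4168, -1) = Rational(-1, 4168)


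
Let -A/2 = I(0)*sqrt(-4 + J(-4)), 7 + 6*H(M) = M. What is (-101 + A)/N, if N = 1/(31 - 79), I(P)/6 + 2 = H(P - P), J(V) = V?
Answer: 4848 - 3648*I*sqrt(2) ≈ 4848.0 - 5159.1*I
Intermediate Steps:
H(M) = -7/6 + M/6
I(P) = -19 (I(P) = -12 + 6*(-7/6 + (P - P)/6) = -12 + 6*(-7/6 + (1/6)*0) = -12 + 6*(-7/6 + 0) = -12 + 6*(-7/6) = -12 - 7 = -19)
N = -1/48 (N = 1/(-48) = -1/48 ≈ -0.020833)
A = 76*I*sqrt(2) (A = -(-38)*sqrt(-4 - 4) = -(-38)*sqrt(-8) = -(-38)*2*I*sqrt(2) = -(-76)*I*sqrt(2) = 76*I*sqrt(2) ≈ 107.48*I)
(-101 + A)/N = (-101 + 76*I*sqrt(2))/(-1/48) = (-101 + 76*I*sqrt(2))*(-48) = 4848 - 3648*I*sqrt(2)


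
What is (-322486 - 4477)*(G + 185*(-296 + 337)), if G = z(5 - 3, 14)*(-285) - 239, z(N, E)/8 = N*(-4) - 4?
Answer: -11347577878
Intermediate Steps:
z(N, E) = -32 - 32*N (z(N, E) = 8*(N*(-4) - 4) = 8*(-4*N - 4) = 8*(-4 - 4*N) = -32 - 32*N)
G = 27121 (G = (-32 - 32*(5 - 3))*(-285) - 239 = (-32 - 32*2)*(-285) - 239 = (-32 - 64)*(-285) - 239 = -96*(-285) - 239 = 27360 - 239 = 27121)
(-322486 - 4477)*(G + 185*(-296 + 337)) = (-322486 - 4477)*(27121 + 185*(-296 + 337)) = -326963*(27121 + 185*41) = -326963*(27121 + 7585) = -326963*34706 = -11347577878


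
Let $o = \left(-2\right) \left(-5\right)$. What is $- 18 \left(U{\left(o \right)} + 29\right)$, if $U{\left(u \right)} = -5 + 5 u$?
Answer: $-1332$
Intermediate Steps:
$o = 10$
$- 18 \left(U{\left(o \right)} + 29\right) = - 18 \left(\left(-5 + 5 \cdot 10\right) + 29\right) = - 18 \left(\left(-5 + 50\right) + 29\right) = - 18 \left(45 + 29\right) = \left(-18\right) 74 = -1332$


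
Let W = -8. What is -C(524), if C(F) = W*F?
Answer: 4192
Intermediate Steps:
C(F) = -8*F
-C(524) = -(-8)*524 = -1*(-4192) = 4192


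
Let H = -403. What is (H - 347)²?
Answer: 562500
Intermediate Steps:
(H - 347)² = (-403 - 347)² = (-750)² = 562500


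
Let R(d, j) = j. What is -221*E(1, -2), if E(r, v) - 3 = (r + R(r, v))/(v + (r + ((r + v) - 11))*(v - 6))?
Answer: -56797/86 ≈ -660.43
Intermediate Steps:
E(r, v) = 3 + (r + v)/(v + (-6 + v)*(-11 + v + 2*r)) (E(r, v) = 3 + (r + v)/(v + (r + ((r + v) - 11))*(v - 6)) = 3 + (r + v)/(v + (r + (-11 + r + v))*(-6 + v)) = 3 + (r + v)/(v + (-11 + v + 2*r)*(-6 + v)) = 3 + (r + v)/(v + (-6 + v)*(-11 + v + 2*r)))
-221*E(1, -2) = -221*(198 - 47*(-2) - 35*1 + 3*(-2)² + 6*1*(-2))/(66 + (-2)² - 16*(-2) - 12*1 + 2*1*(-2)) = -221*(198 + 94 - 35 + 3*4 - 12)/(66 + 4 + 32 - 12 - 4) = -221*(198 + 94 - 35 + 12 - 12)/86 = -221*257/86 = -56797/86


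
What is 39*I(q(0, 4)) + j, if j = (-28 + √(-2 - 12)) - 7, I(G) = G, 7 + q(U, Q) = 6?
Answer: -74 + I*√14 ≈ -74.0 + 3.7417*I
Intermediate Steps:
q(U, Q) = -1 (q(U, Q) = -7 + 6 = -1)
j = -35 + I*√14 (j = (-28 + √(-14)) - 7 = (-28 + I*√14) - 7 = -35 + I*√14 ≈ -35.0 + 3.7417*I)
39*I(q(0, 4)) + j = 39*(-1) + (-35 + I*√14) = -39 + (-35 + I*√14) = -74 + I*√14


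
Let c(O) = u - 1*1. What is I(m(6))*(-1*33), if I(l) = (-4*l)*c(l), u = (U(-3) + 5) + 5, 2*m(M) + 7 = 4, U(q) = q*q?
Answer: -3564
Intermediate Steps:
U(q) = q²
m(M) = -3/2 (m(M) = -7/2 + (½)*4 = -7/2 + 2 = -3/2)
u = 19 (u = ((-3)² + 5) + 5 = (9 + 5) + 5 = 14 + 5 = 19)
c(O) = 18 (c(O) = 19 - 1*1 = 19 - 1 = 18)
I(l) = -72*l (I(l) = -4*l*18 = -72*l)
I(m(6))*(-1*33) = (-72*(-3/2))*(-1*33) = 108*(-33) = -3564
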